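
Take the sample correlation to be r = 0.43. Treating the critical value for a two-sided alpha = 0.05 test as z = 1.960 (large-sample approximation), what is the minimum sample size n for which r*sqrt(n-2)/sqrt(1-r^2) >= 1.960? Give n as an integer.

19

Need r·√(n−2)/√(1−r²) ≥ 1.960
√(n−2) ≥ 1.960·√(1−0.1849) / 0.43 = 1.960·0.902829 / 0.43 = 4.1152
n−2 ≥ 16.9349  ⇒  n ≥ 18.9349
Smallest integer n = 19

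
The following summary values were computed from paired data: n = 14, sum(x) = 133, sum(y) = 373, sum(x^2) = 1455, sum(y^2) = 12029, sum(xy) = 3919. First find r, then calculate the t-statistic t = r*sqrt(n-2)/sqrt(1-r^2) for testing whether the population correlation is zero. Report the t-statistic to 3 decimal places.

2.554

Numerator: nΣxy − (Σx)(Σy) = 14·3919 − (133)(373) = 5257
Denominator: √[(nΣx²−(Σx)²)(nΣy²−(Σy)²)]
  nΣx²−(Σx)² = 14·1455 − 17689 = 2681;  nΣy²−(Σy)² = 14·12029 − 139129 = 29277
  √(2681·29277) = √78491637 = 8859.5506
r = 5257 / 8859.5506 = 0.5934
t = r·√(n−2)/√(1−r²) = 0.5934·√12 / √(1−0.352124) = 2.055598 / 0.804907 = 2.554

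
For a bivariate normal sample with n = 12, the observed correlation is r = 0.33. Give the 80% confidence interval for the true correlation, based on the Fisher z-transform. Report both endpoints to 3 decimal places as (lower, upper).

(-0.084, 0.647)

z_r = atanh(0.33) = 0.342828;  SE = 1/√(n−3) = 1/√9 = 0.333333
z-limits: 0.342828 ± 1.282·0.333333 = 0.342828 ± 0.427333 = [-0.084505, 0.770161]
ρ-limits: (tanh -0.084505, tanh 0.770161) = (-0.084, 0.647)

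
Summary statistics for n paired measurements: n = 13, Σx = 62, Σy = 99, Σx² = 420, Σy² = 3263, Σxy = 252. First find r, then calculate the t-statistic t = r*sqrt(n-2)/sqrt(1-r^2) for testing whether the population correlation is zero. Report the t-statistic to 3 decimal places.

-1.423

Numerator: nΣxy − (Σx)(Σy) = 13·252 − (62)(99) = -2862
Denominator: √[(nΣx²−(Σx)²)(nΣy²−(Σy)²)]
  nΣx²−(Σx)² = 13·420 − 3844 = 1616;  nΣy²−(Σy)² = 13·3263 − 9801 = 32618
  √(1616·32618) = √52710688 = 7260.2127
r = -2862 / 7260.2127 = -0.3942
t = r·√(n−2)/√(1−r²) = -0.3942·√11 / √(1−0.155394) = -1.307413 / 0.919024 = -1.423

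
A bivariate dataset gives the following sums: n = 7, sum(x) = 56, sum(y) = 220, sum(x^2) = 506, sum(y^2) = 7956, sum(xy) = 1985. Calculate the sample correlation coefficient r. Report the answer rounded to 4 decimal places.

0.9154

Numerator: nΣxy − (Σx)(Σy) = 7·1985 − (56)(220) = 1575
Denominator: √[(nΣx²−(Σx)²)(nΣy²−(Σy)²)]
  nΣx²−(Σx)² = 7·506 − 3136 = 406;  nΣy²−(Σy)² = 7·7956 − 48400 = 7292
  √(406·7292) = √2960552 = 1720.6255
r = 1575 / 1720.6255 = 0.9154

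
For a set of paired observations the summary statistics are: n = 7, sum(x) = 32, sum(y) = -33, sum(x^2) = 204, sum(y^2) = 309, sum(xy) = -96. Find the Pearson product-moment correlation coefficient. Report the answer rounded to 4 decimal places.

S_xy = nΣxy − ΣxΣy = 7·(-96) − 32·(-33) = -672 − (-1056) = 384
S_xx = nΣx² − (Σx)² = 7·204 − 32² = 1428 − 1024 = 404
S_yy = nΣy² − (Σy)² = 7·309 − (-33)² = 2163 − 1089 = 1074
r = S_xy / √(S_xx·S_yy) = 384 / √(404·1074) = 384 / √433896 = 384 / 658.7078 = 0.5830

0.5830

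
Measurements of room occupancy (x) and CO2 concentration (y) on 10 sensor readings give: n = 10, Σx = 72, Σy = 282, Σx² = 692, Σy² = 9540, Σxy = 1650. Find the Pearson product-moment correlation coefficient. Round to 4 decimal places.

-0.7246

Numerator: nΣxy − (Σx)(Σy) = 10·1650 − (72)(282) = -3804
Denominator: √[(nΣx²−(Σx)²)(nΣy²−(Σy)²)]
  nΣx²−(Σx)² = 10·692 − 5184 = 1736;  nΣy²−(Σy)² = 10·9540 − 79524 = 15876
  √(1736·15876) = √27560736 = 5249.8320
r = -3804 / 5249.8320 = -0.7246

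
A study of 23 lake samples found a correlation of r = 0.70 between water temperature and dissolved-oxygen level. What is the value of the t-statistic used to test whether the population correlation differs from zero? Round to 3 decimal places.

4.492

t = r·√(n−2) / √(1−r²) with r = 0.70, n = 23
  = 0.70·√21 / √(1 − 0.4900)
  = 0.70·4.582576 / 0.714143
  = 3.207803 / 0.714143 = 4.492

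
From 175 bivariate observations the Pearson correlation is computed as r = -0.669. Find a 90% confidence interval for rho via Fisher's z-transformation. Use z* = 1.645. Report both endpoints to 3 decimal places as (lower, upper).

Fisher z: z_r = atanh(r) = ½·ln((1+(-0.669))/(1−(-0.669))) = -0.808931
SE(z) = 1/√(n−3) = 1/√172 = 0.076249
90% ⇒ z* = 1.645; margin = 1.645·0.076249 = 0.125430
CI on z-scale: (-0.934361, -0.683501)
Back-transform: tanh(-0.934361) = -0.732621, tanh(-0.683501) = -0.593791

(-0.733, -0.594)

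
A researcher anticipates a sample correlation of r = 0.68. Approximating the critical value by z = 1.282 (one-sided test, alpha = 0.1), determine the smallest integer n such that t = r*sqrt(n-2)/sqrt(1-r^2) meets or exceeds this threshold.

r√(n−2)/√(1−r²) ≥ 1.282  ⇔  n−2 ≥ (1.282)²·(1−r²)/r²
(1−r²)/r² = (1−0.4624)/0.4624 = 1.1626
n ≥ 2 + 1.643524·1.1626 = 2 + 1.9108 = 3.9108
⌈3.9108⌉ = 4

4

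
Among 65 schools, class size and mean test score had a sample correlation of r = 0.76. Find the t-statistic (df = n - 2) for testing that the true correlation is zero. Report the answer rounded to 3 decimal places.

9.282

1 − r² = 1 − 0.5776 = 0.4224;  √(1−r²) = 0.649923
√(n−2) = √63 = 7.937254
t = r·√(n−2)/√(1−r²) = 0.76 · 7.937254 / 0.649923 = 9.282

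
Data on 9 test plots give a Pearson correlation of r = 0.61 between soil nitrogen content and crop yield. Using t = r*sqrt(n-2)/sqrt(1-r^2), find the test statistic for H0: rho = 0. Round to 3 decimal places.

1 − r² = 1 − 0.3721 = 0.6279;  √(1−r²) = 0.792401
√(n−2) = √7 = 2.645751
t = r·√(n−2)/√(1−r²) = 0.61 · 2.645751 / 0.792401 = 2.037

2.037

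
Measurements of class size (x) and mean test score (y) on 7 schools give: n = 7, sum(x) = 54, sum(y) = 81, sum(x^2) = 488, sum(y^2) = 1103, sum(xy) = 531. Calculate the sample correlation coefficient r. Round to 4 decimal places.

S_xy = nΣxy − ΣxΣy = 7·531 − 54·81 = 3717 − 4374 = -657
S_xx = nΣx² − (Σx)² = 7·488 − 54² = 3416 − 2916 = 500
S_yy = nΣy² − (Σy)² = 7·1103 − 81² = 7721 − 6561 = 1160
r = S_xy / √(S_xx·S_yy) = -657 / √(500·1160) = -657 / √580000 = -657 / 761.5773 = -0.8627

-0.8627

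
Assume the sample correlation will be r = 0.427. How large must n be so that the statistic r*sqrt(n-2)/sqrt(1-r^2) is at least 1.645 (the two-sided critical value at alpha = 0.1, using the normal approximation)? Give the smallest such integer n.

r√(n−2)/√(1−r²) ≥ 1.645  ⇔  n−2 ≥ (1.645)²·(1−r²)/r²
(1−r²)/r² = (1−0.182329)/0.182329 = 4.4846
n ≥ 2 + 2.706025·4.4846 = 2 + 12.1354 = 14.1354
⌈14.1354⌉ = 15

15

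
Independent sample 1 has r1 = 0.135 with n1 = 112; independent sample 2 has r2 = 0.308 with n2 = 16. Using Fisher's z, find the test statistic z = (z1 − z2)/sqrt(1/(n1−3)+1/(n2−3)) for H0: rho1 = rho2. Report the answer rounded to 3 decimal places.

Fisher z-transforms: z1 = atanh(0.135) = 0.135829, z2 = atanh(0.308) = 0.318334; difference d = -0.182505
Var(d) = 1/109 + 1/13 = 0.0091743 + 0.0769231 = 0.0860974
z = d/√Var(d) = -0.182505 / √0.0860974 = -0.182505 / 0.293424 = -0.622

-0.622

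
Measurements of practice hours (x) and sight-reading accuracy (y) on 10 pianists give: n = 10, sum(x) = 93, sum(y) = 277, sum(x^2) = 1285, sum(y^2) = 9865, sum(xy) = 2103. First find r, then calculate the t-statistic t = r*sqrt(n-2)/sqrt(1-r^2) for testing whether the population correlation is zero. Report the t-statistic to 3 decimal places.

-1.603

S_xy = nΣxy − ΣxΣy = 10·2103 − 93·277 = 21030 − 25761 = -4731
S_xx = nΣx² − (Σx)² = 10·1285 − 93² = 12850 − 8649 = 4201
S_yy = nΣy² − (Σy)² = 10·9865 − 277² = 98650 − 76729 = 21921
r = S_xy / √(S_xx·S_yy) = -4731 / √(4201·21921) = -4731 / √92090121 = -4731 / 9596.3598 = -0.4930
t = r·√(n−2)/√(1−r²) = -0.4930·√8 / √(1−0.243049) = -1.394415 / 0.870029 = -1.603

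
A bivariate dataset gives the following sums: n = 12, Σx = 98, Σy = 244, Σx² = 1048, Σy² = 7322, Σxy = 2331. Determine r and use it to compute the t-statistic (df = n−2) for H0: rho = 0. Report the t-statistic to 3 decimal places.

S_xy = nΣxy − ΣxΣy = 12·2331 − 98·244 = 27972 − 23912 = 4060
S_xx = nΣx² − (Σx)² = 12·1048 − 98² = 12576 − 9604 = 2972
S_yy = nΣy² − (Σy)² = 12·7322 − 244² = 87864 − 59536 = 28328
r = S_xy / √(S_xx·S_yy) = 4060 / √(2972·28328) = 4060 / √84190816 = 4060 / 9175.5554 = 0.4425
t = r·√(n−2)/√(1−r²) = 0.4425·√10 / √(1−0.195806) = 1.399308 / 0.896769 = 1.560

1.560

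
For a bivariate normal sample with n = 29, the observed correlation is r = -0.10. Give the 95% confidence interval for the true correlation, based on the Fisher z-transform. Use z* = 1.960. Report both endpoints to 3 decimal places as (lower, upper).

z_r = atanh(-0.10) = -0.100335;  SE = 1/√(n−3) = 1/√26 = 0.196116
z-limits: -0.100335 ± 1.960·0.196116 = -0.100335 ± 0.384387 = [-0.484722, 0.284052]
ρ-limits: (tanh -0.484722, tanh 0.284052) = (-0.450, 0.277)

(-0.450, 0.277)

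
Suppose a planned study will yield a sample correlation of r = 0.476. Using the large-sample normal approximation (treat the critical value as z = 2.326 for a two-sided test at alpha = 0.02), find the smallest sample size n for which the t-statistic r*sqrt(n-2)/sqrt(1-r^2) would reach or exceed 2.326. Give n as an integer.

r√(n−2)/√(1−r²) ≥ 2.326  ⇔  n−2 ≥ (2.326)²·(1−r²)/r²
(1−r²)/r² = (1−0.226576)/0.226576 = 3.4135
n ≥ 2 + 5.410276·3.4135 = 2 + 18.4680 = 20.4680
⌈20.4680⌉ = 21

21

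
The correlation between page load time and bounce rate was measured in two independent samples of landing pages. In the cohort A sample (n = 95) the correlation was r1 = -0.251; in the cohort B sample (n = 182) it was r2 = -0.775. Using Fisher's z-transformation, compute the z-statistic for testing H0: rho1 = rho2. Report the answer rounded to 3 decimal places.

z1 = atanh(-0.251) = -0.256480,  z2 = atanh(-0.775) = -1.032728
SE = √(1/(n1−3) + 1/(n2−3)) = √(1/92 + 1/179) = √(0.0108696 + 0.0055866) = √0.0164562 = 0.128282
z = (z1 − z2)/SE = (-0.256480 − (-1.032728)) / 0.128282 = 0.776248 / 0.128282 = 6.051

6.051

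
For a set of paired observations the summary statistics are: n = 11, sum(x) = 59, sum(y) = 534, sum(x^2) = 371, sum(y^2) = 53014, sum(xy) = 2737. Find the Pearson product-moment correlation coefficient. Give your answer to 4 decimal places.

Numerator: nΣxy − (Σx)(Σy) = 11·2737 − (59)(534) = -1399
Denominator: √[(nΣx²−(Σx)²)(nΣy²−(Σy)²)]
  nΣx²−(Σx)² = 11·371 − 3481 = 600;  nΣy²−(Σy)² = 11·53014 − 285156 = 297998
  √(600·297998) = √178798800 = 13371.5668
r = -1399 / 13371.5668 = -0.1046

-0.1046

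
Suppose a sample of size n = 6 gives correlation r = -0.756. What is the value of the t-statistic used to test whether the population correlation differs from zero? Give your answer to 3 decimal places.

-2.310

t = r·√(n−2) / √(1−r²) with r = -0.756, n = 6
  = -0.756·√4 / √(1 − 0.571536)
  = -0.756·2.000000 / 0.654572
  = -1.512000 / 0.654572 = -2.310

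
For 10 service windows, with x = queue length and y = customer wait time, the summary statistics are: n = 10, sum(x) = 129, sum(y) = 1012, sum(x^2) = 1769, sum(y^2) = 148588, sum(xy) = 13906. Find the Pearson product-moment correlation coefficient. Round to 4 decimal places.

0.3868

S_xy = nΣxy − ΣxΣy = 10·13906 − 129·1012 = 139060 − 130548 = 8512
S_xx = nΣx² − (Σx)² = 10·1769 − 129² = 17690 − 16641 = 1049
S_yy = nΣy² − (Σy)² = 10·148588 − 1012² = 1485880 − 1024144 = 461736
r = S_xy / √(S_xx·S_yy) = 8512 / √(1049·461736) = 8512 / √484361064 = 8512 / 22008.2045 = 0.3868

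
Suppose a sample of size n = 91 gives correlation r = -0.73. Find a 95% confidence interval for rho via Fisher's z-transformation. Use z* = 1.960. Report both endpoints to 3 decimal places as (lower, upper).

z_r = atanh(-0.73) = -0.928727;  SE = 1/√(n−3) = 1/√88 = 0.106600
z-limits: -0.928727 ± 1.960·0.106600 = -0.928727 ± 0.208936 = [-1.137663, -0.719791]
ρ-limits: (tanh -1.137663, tanh -0.719791) = (-0.814, -0.617)

(-0.814, -0.617)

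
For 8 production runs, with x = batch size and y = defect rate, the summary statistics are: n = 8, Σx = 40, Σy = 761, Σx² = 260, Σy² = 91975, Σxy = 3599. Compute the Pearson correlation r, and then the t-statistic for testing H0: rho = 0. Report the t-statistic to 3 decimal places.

-0.474

S_xy = nΣxy − ΣxΣy = 8·3599 − 40·761 = 28792 − 30440 = -1648
S_xx = nΣx² − (Σx)² = 8·260 − 40² = 2080 − 1600 = 480
S_yy = nΣy² − (Σy)² = 8·91975 − 761² = 735800 − 579121 = 156679
r = S_xy / √(S_xx·S_yy) = -1648 / √(480·156679) = -1648 / √75205920 = -1648 / 8672.1347 = -0.1900
t = r·√(n−2)/√(1−r²) = -0.1900·√6 / √(1−0.036100) = -0.465403 / 0.981784 = -0.474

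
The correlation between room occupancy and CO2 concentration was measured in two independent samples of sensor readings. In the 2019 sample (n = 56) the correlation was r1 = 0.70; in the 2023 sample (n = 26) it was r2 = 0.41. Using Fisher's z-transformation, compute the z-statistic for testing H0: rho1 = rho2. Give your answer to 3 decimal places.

z1 = atanh(0.70) = 0.867301,  z2 = atanh(0.41) = 0.435611
SE = √(1/(n1−3) + 1/(n2−3)) = √(1/53 + 1/23) = √(0.0188679 + 0.0434783) = √0.0623462 = 0.249692
z = (z1 − z2)/SE = (0.867301 − 0.435611) / 0.249692 = 0.431690 / 0.249692 = 1.729

1.729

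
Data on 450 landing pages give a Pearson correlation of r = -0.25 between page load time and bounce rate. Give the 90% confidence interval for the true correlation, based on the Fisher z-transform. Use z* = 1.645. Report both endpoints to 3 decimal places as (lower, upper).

Fisher z: z_r = atanh(r) = ½·ln((1+(-0.25))/(1−(-0.25))) = -0.255413
SE(z) = 1/√(n−3) = 1/√447 = 0.047298
90% ⇒ z* = 1.645; margin = 1.645·0.047298 = 0.077805
CI on z-scale: (-0.333218, -0.177608)
Back-transform: tanh(-0.333218) = -0.321409, tanh(-0.177608) = -0.175764

(-0.321, -0.176)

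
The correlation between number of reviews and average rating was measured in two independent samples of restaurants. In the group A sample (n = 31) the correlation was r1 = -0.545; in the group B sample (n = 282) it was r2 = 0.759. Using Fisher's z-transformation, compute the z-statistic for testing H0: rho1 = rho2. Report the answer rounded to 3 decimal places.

Fisher z-transforms: z1 = atanh(-0.545) = -0.611241, z2 = atanh(0.759) = 0.993852; difference d = -1.605093
Var(d) = 1/28 + 1/279 = 0.0357143 + 0.0035842 = 0.0392985
z = d/√Var(d) = -1.605093 / √0.0392985 = -1.605093 / 0.198238 = -8.097

-8.097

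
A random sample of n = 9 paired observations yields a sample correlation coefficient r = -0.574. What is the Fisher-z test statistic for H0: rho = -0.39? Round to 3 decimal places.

Fisher z: atanh(-0.574) = -0.653468, atanh(-0.39) = -0.411800
z = (z_r − z_0)·√(n−3) = (-0.653468 − (-0.411800))·√6 = -0.241668 · 2.449490 = -0.592

-0.592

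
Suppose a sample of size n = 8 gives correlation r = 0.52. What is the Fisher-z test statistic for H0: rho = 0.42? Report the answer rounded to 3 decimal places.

0.288

z_r = atanh(0.52) = 0.576340,  z_0 = atanh(0.42) = 0.447692
SE = 1/√(n−3) = 1/√5 = 0.447214
z = (z_r − z_0)/SE = (0.576340 − 0.447692) / 0.447214 = 0.128648 / 0.447214 = 0.288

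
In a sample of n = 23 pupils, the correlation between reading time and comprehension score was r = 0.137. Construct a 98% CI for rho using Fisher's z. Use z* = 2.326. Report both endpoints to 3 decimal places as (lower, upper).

z_r = atanh(0.137) = 0.137867;  SE = 1/√(n−3) = 1/√20 = 0.223607
z-limits: 0.137867 ± 2.326·0.223607 = 0.137867 ± 0.520110 = [-0.382243, 0.657977]
ρ-limits: (tanh -0.382243, tanh 0.657977) = (-0.365, 0.577)

(-0.365, 0.577)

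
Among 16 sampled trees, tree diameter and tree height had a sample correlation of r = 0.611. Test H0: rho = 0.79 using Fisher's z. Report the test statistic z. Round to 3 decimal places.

-1.301

z_r = atanh(0.611) = 0.710516,  z_0 = atanh(0.79) = 1.071432
SE = 1/√(n−3) = 1/√13 = 0.277350
z = (z_r − z_0)/SE = (0.710516 − 1.071432) / 0.277350 = -0.360916 / 0.277350 = -1.301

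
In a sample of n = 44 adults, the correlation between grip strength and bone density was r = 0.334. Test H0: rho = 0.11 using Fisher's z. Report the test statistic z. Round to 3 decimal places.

1.517

z_r = atanh(0.334) = 0.347324,  z_0 = atanh(0.11) = 0.110447
SE = 1/√(n−3) = 1/√41 = 0.156174
z = (z_r − z_0)/SE = (0.347324 − 0.110447) / 0.156174 = 0.236877 / 0.156174 = 1.517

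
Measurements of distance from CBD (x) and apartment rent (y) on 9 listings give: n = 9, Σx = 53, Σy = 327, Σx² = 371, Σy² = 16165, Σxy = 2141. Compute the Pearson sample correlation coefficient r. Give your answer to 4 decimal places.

0.4287

S_xy = nΣxy − ΣxΣy = 9·2141 − 53·327 = 19269 − 17331 = 1938
S_xx = nΣx² − (Σx)² = 9·371 − 53² = 3339 − 2809 = 530
S_yy = nΣy² − (Σy)² = 9·16165 − 327² = 145485 − 106929 = 38556
r = S_xy / √(S_xx·S_yy) = 1938 / √(530·38556) = 1938 / √20434680 = 1938 / 4520.4734 = 0.4287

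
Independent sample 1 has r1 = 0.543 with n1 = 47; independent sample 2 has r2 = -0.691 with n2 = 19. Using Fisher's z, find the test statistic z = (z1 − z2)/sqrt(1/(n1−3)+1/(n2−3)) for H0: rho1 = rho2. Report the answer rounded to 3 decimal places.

z1 = atanh(0.543) = 0.608400,  z2 = atanh(-0.691) = -0.849867
SE = √(1/(n1−3) + 1/(n2−3)) = √(1/44 + 1/16) = √(0.0227273 + 0.0625000) = √0.0852273 = 0.291937
z = (z1 − z2)/SE = (0.608400 − (-0.849867)) / 0.291937 = 1.458267 / 0.291937 = 4.995

4.995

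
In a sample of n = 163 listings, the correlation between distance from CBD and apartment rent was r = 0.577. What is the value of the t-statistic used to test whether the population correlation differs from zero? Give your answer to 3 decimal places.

8.964

t = r·√(n−2) / √(1−r²) with r = 0.577, n = 163
  = 0.577·√161 / √(1 − 0.332929)
  = 0.577·12.688578 / 0.816744
  = 7.321310 / 0.816744 = 8.964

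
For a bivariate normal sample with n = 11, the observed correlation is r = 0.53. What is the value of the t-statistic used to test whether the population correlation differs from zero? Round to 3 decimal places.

t = r·√(n−2) / √(1−r²) with r = 0.53, n = 11
  = 0.53·√9 / √(1 − 0.2809)
  = 0.53·3.000000 / 0.847998
  = 1.590000 / 0.847998 = 1.875

1.875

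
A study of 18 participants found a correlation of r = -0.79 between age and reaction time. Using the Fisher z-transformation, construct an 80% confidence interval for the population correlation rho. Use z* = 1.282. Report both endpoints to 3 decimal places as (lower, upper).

z_r = atanh(-0.79) = -1.071432;  SE = 1/√(n−3) = 1/√15 = 0.258199
z-limits: -1.071432 ± 1.282·0.258199 = -1.071432 ± 0.331011 = [-1.402443, -0.740421]
ρ-limits: (tanh -1.402443, tanh -0.740421) = (-0.886, -0.629)

(-0.886, -0.629)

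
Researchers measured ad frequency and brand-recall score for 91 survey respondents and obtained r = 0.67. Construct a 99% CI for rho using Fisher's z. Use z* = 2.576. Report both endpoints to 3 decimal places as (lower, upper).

z_r = atanh(0.67) = 0.810743;  SE = 1/√(n−3) = 1/√88 = 0.106600
z-limits: 0.810743 ± 2.576·0.106600 = 0.810743 ± 0.274602 = [0.536141, 1.085345]
ρ-limits: (tanh 0.536141, tanh 1.085345) = (0.490, 0.795)

(0.490, 0.795)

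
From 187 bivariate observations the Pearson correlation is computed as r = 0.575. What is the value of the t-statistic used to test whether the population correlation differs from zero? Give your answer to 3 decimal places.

1 − r² = 1 − 0.330625 = 0.669375;  √(1−r²) = 0.818153
√(n−2) = √185 = 13.601471
t = r·√(n−2)/√(1−r²) = 0.575 · 13.601471 / 0.818153 = 9.559

9.559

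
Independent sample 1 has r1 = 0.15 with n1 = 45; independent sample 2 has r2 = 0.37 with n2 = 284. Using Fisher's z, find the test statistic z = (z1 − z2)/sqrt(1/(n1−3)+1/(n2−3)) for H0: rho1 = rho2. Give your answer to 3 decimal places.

-1.434

Fisher z-transforms: z1 = atanh(0.15) = 0.151140, z2 = atanh(0.37) = 0.388423; difference d = -0.237283
Var(d) = 1/42 + 1/281 = 0.0238095 + 0.0035587 = 0.0273682
z = d/√Var(d) = -0.237283 / √0.0273682 = -0.237283 / 0.165433 = -1.434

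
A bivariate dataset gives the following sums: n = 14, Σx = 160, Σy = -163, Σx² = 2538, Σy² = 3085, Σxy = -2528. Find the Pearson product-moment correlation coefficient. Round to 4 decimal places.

Numerator: nΣxy − (Σx)(Σy) = 14·(-2528) − (160)(-163) = -9312
Denominator: √[(nΣx²−(Σx)²)(nΣy²−(Σy)²)]
  nΣx²−(Σx)² = 14·2538 − 25600 = 9932;  nΣy²−(Σy)² = 14·3085 − 26569 = 16621
  √(9932·16621) = √165079772 = 12848.3373
r = -9312 / 12848.3373 = -0.7248

-0.7248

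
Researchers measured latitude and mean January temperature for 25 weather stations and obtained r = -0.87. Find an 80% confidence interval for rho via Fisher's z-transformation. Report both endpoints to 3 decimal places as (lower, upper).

(-0.923, -0.786)

z_r = atanh(-0.87) = -1.333080;  SE = 1/√(n−3) = 1/√22 = 0.213201
z-limits: -1.333080 ± 1.282·0.213201 = -1.333080 ± 0.273324 = [-1.606404, -1.059756]
ρ-limits: (tanh -1.606404, tanh -1.059756) = (-0.923, -0.786)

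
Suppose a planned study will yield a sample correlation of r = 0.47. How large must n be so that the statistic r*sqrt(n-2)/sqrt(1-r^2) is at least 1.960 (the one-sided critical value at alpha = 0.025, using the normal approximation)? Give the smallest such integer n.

16

r√(n−2)/√(1−r²) ≥ 1.960  ⇔  n−2 ≥ (1.960)²·(1−r²)/r²
(1−r²)/r² = (1−0.2209)/0.2209 = 3.5269
n ≥ 2 + 3.8416·3.5269 = 2 + 13.5489 = 15.5489
⌈15.5489⌉ = 16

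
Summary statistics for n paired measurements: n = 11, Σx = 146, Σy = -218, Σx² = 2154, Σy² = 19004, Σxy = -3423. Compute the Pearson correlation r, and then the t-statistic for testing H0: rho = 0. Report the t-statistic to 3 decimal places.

S_xy = nΣxy − ΣxΣy = 11·(-3423) − 146·(-218) = -37653 − (-31828) = -5825
S_xx = nΣx² − (Σx)² = 11·2154 − 146² = 23694 − 21316 = 2378
S_yy = nΣy² − (Σy)² = 11·19004 − (-218)² = 209044 − 47524 = 161520
r = S_xy / √(S_xx·S_yy) = -5825 / √(2378·161520) = -5825 / √384094560 = -5825 / 19598.3305 = -0.2972
t = r·√(n−2)/√(1−r²) = -0.2972·√9 / √(1−0.088328) = -0.891600 / 0.954815 = -0.934

-0.934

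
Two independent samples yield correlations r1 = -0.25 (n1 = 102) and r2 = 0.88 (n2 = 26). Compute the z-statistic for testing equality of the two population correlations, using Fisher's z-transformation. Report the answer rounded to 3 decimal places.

z1 = atanh(-0.25) = -0.255413,  z2 = atanh(0.88) = 1.375768
SE = √(1/(n1−3) + 1/(n2−3)) = √(1/99 + 1/23) = √(0.0101010 + 0.0434783) = √0.0535793 = 0.231472
z = (z1 − z2)/SE = (-0.255413 − 1.375768) / 0.231472 = -1.631181 / 0.231472 = -7.047

-7.047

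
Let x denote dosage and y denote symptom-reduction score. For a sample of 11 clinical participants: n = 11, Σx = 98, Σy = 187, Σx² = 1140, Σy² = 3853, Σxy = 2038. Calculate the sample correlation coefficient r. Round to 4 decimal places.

0.8771

Numerator: nΣxy − (Σx)(Σy) = 11·2038 − (98)(187) = 4092
Denominator: √[(nΣx²−(Σx)²)(nΣy²−(Σy)²)]
  nΣx²−(Σx)² = 11·1140 − 9604 = 2936;  nΣy²−(Σy)² = 11·3853 − 34969 = 7414
  √(2936·7414) = √21767504 = 4665.5658
r = 4092 / 4665.5658 = 0.8771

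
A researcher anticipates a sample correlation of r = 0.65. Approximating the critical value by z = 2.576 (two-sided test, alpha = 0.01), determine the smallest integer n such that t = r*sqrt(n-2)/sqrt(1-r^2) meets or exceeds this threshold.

r√(n−2)/√(1−r²) ≥ 2.576  ⇔  n−2 ≥ (2.576)²·(1−r²)/r²
(1−r²)/r² = (1−0.4225)/0.4225 = 1.3669
n ≥ 2 + 6.635776·1.3669 = 2 + 9.0704 = 11.0704
⌈11.0704⌉ = 12

12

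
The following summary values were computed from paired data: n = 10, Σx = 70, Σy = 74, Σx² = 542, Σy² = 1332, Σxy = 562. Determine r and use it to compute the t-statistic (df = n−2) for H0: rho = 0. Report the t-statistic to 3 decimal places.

Numerator: nΣxy − (Σx)(Σy) = 10·562 − (70)(74) = 440
Denominator: √[(nΣx²−(Σx)²)(nΣy²−(Σy)²)]
  nΣx²−(Σx)² = 10·542 − 4900 = 520;  nΣy²−(Σy)² = 10·1332 − 5476 = 7844
  √(520·7844) = √4078880 = 2019.6237
r = 440 / 2019.6237 = 0.2179
t = r·√(n−2)/√(1−r²) = 0.2179·√8 / √(1−0.047480) = 0.616314 / 0.975971 = 0.631

0.631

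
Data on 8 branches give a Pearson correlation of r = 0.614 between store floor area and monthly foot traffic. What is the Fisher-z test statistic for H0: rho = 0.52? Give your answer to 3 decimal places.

z_r = atanh(0.614) = 0.715317,  z_0 = atanh(0.52) = 0.576340
SE = 1/√(n−3) = 1/√5 = 0.447214
z = (z_r − z_0)/SE = (0.715317 − 0.576340) / 0.447214 = 0.138977 / 0.447214 = 0.311

0.311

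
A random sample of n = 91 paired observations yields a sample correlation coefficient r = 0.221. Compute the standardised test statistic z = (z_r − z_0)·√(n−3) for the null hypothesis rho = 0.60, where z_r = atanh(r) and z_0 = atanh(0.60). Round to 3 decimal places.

Fisher z: atanh(0.221) = 0.224707, atanh(0.60) = 0.693147
z = (z_r − z_0)·√(n−3) = (0.224707 − 0.693147)·√88 = -0.468440 · 9.380832 = -4.394

-4.394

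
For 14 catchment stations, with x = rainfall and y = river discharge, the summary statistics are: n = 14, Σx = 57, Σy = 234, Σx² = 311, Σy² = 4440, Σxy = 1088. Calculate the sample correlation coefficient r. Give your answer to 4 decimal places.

S_xy = nΣxy − ΣxΣy = 14·1088 − 57·234 = 15232 − 13338 = 1894
S_xx = nΣx² − (Σx)² = 14·311 − 57² = 4354 − 3249 = 1105
S_yy = nΣy² − (Σy)² = 14·4440 − 234² = 62160 − 54756 = 7404
r = S_xy / √(S_xx·S_yy) = 1894 / √(1105·7404) = 1894 / √8181420 = 1894 / 2860.3182 = 0.6622

0.6622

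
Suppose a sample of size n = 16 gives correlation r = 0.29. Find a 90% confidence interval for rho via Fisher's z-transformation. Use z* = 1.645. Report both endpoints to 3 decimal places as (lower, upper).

(-0.156, 0.638)

z_r = atanh(0.29) = 0.298566;  SE = 1/√(n−3) = 1/√13 = 0.277350
z-limits: 0.298566 ± 1.645·0.277350 = 0.298566 ± 0.456241 = [-0.157675, 0.754807]
ρ-limits: (tanh -0.157675, tanh 0.754807) = (-0.156, 0.638)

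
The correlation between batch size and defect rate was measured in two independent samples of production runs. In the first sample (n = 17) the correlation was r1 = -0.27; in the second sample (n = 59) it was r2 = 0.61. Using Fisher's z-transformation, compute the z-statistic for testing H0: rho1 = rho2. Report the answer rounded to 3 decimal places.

-3.299

Fisher z-transforms: z1 = atanh(-0.27) = -0.276864, z2 = atanh(0.61) = 0.708921; difference d = -0.985785
Var(d) = 1/14 + 1/56 = 0.0714286 + 0.0178571 = 0.0892857
z = d/√Var(d) = -0.985785 / √0.0892857 = -0.985785 / 0.298807 = -3.299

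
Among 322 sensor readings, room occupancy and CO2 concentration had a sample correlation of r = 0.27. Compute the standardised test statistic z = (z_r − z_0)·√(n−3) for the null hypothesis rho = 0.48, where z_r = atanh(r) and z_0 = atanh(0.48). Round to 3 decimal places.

Fisher z: atanh(0.27) = 0.276864, atanh(0.48) = 0.522984
z = (z_r − z_0)·√(n−3) = (0.276864 − 0.522984)·√319 = -0.246120 · 17.860571 = -4.396

-4.396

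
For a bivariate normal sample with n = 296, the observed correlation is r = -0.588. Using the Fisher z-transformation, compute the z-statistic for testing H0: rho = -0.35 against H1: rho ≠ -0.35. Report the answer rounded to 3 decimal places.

-5.292

z_r = atanh(-0.588) = -0.674604,  z_0 = atanh(-0.35) = -0.365444
SE = 1/√(n−3) = 1/√293 = 0.058421
z = (z_r − z_0)/SE = (-0.674604 − (-0.365444)) / 0.058421 = -0.309160 / 0.058421 = -5.292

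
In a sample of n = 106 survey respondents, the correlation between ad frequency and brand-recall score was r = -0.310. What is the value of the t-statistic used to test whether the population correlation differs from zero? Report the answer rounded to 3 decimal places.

-3.325

1 − r² = 1 − 0.096100 = 0.903900;  √(1−r²) = 0.950737
√(n−2) = √104 = 10.198039
t = r·√(n−2)/√(1−r²) = -0.310 · 10.198039 / 0.950737 = -3.325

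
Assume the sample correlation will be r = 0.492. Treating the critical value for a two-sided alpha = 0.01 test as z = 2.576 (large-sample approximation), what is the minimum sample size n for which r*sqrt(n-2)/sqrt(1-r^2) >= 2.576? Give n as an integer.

Need r·√(n−2)/√(1−r²) ≥ 2.576
√(n−2) ≥ 2.576·√(1−0.242064) / 0.492 = 2.576·0.870595 / 0.492 = 4.5582
n−2 ≥ 20.7772  ⇒  n ≥ 22.7772
Smallest integer n = 23

23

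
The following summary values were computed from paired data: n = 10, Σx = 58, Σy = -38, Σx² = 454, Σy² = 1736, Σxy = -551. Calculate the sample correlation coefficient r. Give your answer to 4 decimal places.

-0.7642

S_xy = nΣxy − ΣxΣy = 10·(-551) − 58·(-38) = -5510 − (-2204) = -3306
S_xx = nΣx² − (Σx)² = 10·454 − 58² = 4540 − 3364 = 1176
S_yy = nΣy² − (Σy)² = 10·1736 − (-38)² = 17360 − 1444 = 15916
r = S_xy / √(S_xx·S_yy) = -3306 / √(1176·15916) = -3306 / √18717216 = -3306 / 4326.3398 = -0.7642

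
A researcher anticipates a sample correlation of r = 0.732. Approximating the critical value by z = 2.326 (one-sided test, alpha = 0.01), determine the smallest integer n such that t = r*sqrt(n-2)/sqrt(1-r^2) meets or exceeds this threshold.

r√(n−2)/√(1−r²) ≥ 2.326  ⇔  n−2 ≥ (2.326)²·(1−r²)/r²
(1−r²)/r² = (1−0.535824)/0.535824 = 0.8663
n ≥ 2 + 5.410276·0.8663 = 2 + 4.6869 = 6.6869
⌈6.6869⌉ = 7

7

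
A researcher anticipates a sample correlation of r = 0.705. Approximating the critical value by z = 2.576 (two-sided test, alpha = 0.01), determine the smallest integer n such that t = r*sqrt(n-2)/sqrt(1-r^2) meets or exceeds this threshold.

Need r·√(n−2)/√(1−r²) ≥ 2.576
√(n−2) ≥ 2.576·√(1−0.497025) / 0.705 = 2.576·0.709207 / 0.705 = 2.5914
n−2 ≥ 6.7154  ⇒  n ≥ 8.7154
Smallest integer n = 9

9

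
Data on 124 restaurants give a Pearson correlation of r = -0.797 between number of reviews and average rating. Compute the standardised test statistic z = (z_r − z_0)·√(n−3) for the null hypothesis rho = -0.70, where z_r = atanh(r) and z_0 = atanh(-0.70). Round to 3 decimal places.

-2.453

Fisher z: atanh(-0.797) = -1.090334, atanh(-0.70) = -0.867301
z = (z_r − z_0)·√(n−3) = (-1.090334 − (-0.867301))·√121 = -0.223033 · 11.000000 = -2.453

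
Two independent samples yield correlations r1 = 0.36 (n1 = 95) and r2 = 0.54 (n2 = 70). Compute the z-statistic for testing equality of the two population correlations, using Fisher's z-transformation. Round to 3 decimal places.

z1 = atanh(0.36) = 0.376886,  z2 = atanh(0.54) = 0.604156
SE = √(1/(n1−3) + 1/(n2−3)) = √(1/92 + 1/67) = √(0.0108696 + 0.0149254) = √0.0257950 = 0.160608
z = (z1 − z2)/SE = (0.376886 − 0.604156) / 0.160608 = -0.227270 / 0.160608 = -1.415

-1.415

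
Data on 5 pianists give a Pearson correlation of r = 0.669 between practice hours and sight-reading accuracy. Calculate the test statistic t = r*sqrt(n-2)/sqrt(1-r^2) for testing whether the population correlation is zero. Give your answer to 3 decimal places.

1.559

t = r·√(n−2) / √(1−r²) with r = 0.669, n = 5
  = 0.669·√3 / √(1 − 0.447561)
  = 0.669·1.732051 / 0.743262
  = 1.158742 / 0.743262 = 1.559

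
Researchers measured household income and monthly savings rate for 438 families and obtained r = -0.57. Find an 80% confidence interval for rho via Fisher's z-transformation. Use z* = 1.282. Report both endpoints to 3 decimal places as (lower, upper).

Fisher z: z_r = atanh(r) = ½·ln((1+(-0.57))/(1−(-0.57))) = -0.647523
SE(z) = 1/√(n−3) = 1/√435 = 0.047946
80% ⇒ z* = 1.282; margin = 1.282·0.047946 = 0.061467
CI on z-scale: (-0.708990, -0.586056)
Back-transform: tanh(-0.708990) = -0.610043, tanh(-0.586056) = -0.527053

(-0.610, -0.527)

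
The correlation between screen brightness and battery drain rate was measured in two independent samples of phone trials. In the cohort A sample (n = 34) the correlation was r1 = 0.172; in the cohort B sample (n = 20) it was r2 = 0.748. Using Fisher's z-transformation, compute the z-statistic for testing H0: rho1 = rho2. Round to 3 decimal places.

-2.633

Fisher z-transforms: z1 = atanh(0.172) = 0.173727, z2 = atanh(0.748) = 0.968399; difference d = -0.794672
Var(d) = 1/31 + 1/17 = 0.0322581 + 0.0588235 = 0.0910816
z = d/√Var(d) = -0.794672 / √0.0910816 = -0.794672 / 0.301797 = -2.633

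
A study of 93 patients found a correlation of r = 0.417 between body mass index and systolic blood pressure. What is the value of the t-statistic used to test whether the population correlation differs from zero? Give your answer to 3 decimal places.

t = r·√(n−2) / √(1−r²) with r = 0.417, n = 93
  = 0.417·√91 / √(1 − 0.173889)
  = 0.417·9.539392 / 0.908906
  = 3.977926 / 0.908906 = 4.377

4.377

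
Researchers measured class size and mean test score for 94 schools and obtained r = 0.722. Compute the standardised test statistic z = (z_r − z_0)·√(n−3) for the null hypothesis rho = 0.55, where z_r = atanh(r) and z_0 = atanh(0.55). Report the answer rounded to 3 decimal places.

Fisher z: atanh(0.722) = 0.911810, atanh(0.55) = 0.618381
z = (z_r − z_0)·√(n−3) = (0.911810 − 0.618381)·√91 = 0.293429 · 9.539392 = 2.799

2.799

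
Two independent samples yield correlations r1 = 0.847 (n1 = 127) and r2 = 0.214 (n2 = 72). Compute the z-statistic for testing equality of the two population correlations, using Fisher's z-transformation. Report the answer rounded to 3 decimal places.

6.845

Fisher z-transforms: z1 = atanh(0.847) = 1.245440, z2 = atanh(0.214) = 0.217360; difference d = 1.028080
Var(d) = 1/124 + 1/69 = 0.0080645 + 0.0144928 = 0.0225573
z = d/√Var(d) = 1.028080 / √0.0225573 = 1.028080 / 0.150191 = 6.845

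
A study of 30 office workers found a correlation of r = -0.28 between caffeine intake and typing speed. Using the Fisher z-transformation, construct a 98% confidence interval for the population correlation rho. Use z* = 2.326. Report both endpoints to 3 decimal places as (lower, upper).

(-0.626, 0.159)

Fisher z: z_r = atanh(r) = ½·ln((1+(-0.28))/(1−(-0.28))) = -0.287682
SE(z) = 1/√(n−3) = 1/√27 = 0.192450
98% ⇒ z* = 2.326; margin = 2.326·0.192450 = 0.447639
CI on z-scale: (-0.735321, 0.159957)
Back-transform: tanh(-0.735321) = -0.626310, tanh(0.159957) = 0.158607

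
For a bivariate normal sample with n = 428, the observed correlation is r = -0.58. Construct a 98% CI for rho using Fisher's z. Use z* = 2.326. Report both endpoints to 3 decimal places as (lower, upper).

z_r = atanh(-0.58) = -0.662463;  SE = 1/√(n−3) = 1/√425 = 0.048507
z-limits: -0.662463 ± 2.326·0.048507 = -0.662463 ± 0.112827 = [-0.775290, -0.549636]
ρ-limits: (tanh -0.775290, tanh -0.549636) = (-0.650, -0.500)

(-0.650, -0.500)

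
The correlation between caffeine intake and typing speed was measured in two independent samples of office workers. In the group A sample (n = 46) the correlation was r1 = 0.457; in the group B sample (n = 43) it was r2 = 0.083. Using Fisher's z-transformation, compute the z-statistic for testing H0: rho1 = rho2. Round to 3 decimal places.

Fisher z-transforms: z1 = atanh(0.457) = 0.493513, z2 = atanh(0.083) = 0.083191; difference d = 0.410322
Var(d) = 1/43 + 1/40 = 0.0232558 + 0.0250000 = 0.0482558
z = d/√Var(d) = 0.410322 / √0.0482558 = 0.410322 / 0.219672 = 1.868

1.868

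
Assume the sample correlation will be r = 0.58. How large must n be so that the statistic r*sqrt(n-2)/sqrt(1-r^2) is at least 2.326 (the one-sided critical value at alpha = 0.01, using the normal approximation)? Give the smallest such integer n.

13

Need r·√(n−2)/√(1−r²) ≥ 2.326
√(n−2) ≥ 2.326·√(1−0.3364) / 0.58 = 2.326·0.814616 / 0.58 = 3.2669
n−2 ≥ 10.6726  ⇒  n ≥ 12.6726
Smallest integer n = 13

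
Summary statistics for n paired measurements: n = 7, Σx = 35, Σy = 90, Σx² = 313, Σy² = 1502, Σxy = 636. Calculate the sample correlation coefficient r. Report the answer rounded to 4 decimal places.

0.8526

S_xy = nΣxy − ΣxΣy = 7·636 − 35·90 = 4452 − 3150 = 1302
S_xx = nΣx² − (Σx)² = 7·313 − 35² = 2191 − 1225 = 966
S_yy = nΣy² − (Σy)² = 7·1502 − 90² = 10514 − 8100 = 2414
r = S_xy / √(S_xx·S_yy) = 1302 / √(966·2414) = 1302 / √2331924 = 1302 / 1527.0638 = 0.8526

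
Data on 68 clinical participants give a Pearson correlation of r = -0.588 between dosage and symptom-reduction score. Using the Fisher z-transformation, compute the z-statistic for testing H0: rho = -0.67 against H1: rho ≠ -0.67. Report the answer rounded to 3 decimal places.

Fisher z: atanh(-0.588) = -0.674604, atanh(-0.67) = -0.810743
z = (z_r − z_0)·√(n−3) = (-0.674604 − (-0.810743))·√65 = 0.136139 · 8.062258 = 1.098

1.098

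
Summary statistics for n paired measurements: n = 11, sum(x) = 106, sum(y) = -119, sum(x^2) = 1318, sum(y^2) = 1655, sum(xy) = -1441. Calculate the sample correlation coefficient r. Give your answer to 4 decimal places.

Numerator: nΣxy − (Σx)(Σy) = 11·(-1441) − (106)(-119) = -3237
Denominator: √[(nΣx²−(Σx)²)(nΣy²−(Σy)²)]
  nΣx²−(Σx)² = 11·1318 − 11236 = 3262;  nΣy²−(Σy)² = 11·1655 − 14161 = 4044
  √(3262·4044) = √13191528 = 3632.0143
r = -3237 / 3632.0143 = -0.8912

-0.8912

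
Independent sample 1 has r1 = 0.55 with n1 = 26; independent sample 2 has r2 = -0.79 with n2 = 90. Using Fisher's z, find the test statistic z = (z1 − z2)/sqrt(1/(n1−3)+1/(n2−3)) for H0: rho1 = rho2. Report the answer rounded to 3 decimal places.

7.207

Fisher z-transforms: z1 = atanh(0.55) = 0.618381, z2 = atanh(-0.79) = -1.071432; difference d = 1.689813
Var(d) = 1/23 + 1/87 = 0.0434783 + 0.0114943 = 0.0549726
z = d/√Var(d) = 1.689813 / √0.0549726 = 1.689813 / 0.234462 = 7.207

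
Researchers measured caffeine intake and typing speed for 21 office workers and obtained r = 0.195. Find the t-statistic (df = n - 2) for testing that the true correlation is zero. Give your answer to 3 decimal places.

0.867

t = r·√(n−2) / √(1−r²) with r = 0.195, n = 21
  = 0.195·√19 / √(1 − 0.038025)
  = 0.195·4.358899 / 0.980803
  = 0.849985 / 0.980803 = 0.867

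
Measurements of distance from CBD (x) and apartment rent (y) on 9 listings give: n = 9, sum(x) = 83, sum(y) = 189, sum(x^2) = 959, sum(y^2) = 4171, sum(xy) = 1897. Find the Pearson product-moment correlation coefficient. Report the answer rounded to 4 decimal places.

0.7788

S_xy = nΣxy − ΣxΣy = 9·1897 − 83·189 = 17073 − 15687 = 1386
S_xx = nΣx² − (Σx)² = 9·959 − 83² = 8631 − 6889 = 1742
S_yy = nΣy² − (Σy)² = 9·4171 − 189² = 37539 − 35721 = 1818
r = S_xy / √(S_xx·S_yy) = 1386 / √(1742·1818) = 1386 / √3166956 = 1386 / 1779.5943 = 0.7788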